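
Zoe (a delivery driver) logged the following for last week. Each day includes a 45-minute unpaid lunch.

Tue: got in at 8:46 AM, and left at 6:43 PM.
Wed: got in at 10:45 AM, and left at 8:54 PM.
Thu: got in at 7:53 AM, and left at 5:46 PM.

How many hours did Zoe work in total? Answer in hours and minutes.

27 h 44 min

Tue: 8:46 AM–6:43 PM = 9 h 57 min; less 45 min break → 9 h 12 min
Wed: 10:45 AM–8:54 PM = 10 h 9 min; less 45 min break → 9 h 24 min
Thu: 7:53 AM–5:46 PM = 9 h 53 min; less 45 min break → 9 h 8 min
Total: 9 h 12 min + 9 h 24 min + 9 h 8 min = 27 h 44 min.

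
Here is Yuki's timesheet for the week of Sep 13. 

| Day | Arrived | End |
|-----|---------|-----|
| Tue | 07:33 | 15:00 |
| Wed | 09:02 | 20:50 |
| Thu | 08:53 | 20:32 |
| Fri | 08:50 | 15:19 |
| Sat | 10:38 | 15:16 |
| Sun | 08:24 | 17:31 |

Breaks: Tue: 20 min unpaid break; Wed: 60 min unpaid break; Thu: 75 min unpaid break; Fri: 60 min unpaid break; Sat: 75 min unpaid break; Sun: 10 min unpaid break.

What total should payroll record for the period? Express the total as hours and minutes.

Tue: 07:33–15:00 = 7 h 27 min; less 20 min break → 7 h 7 min
Wed: 09:02–20:50 = 11 h 48 min; less 60 min break → 10 h 48 min
Thu: 08:53–20:32 = 11 h 39 min; less 75 min break → 10 h 24 min
Fri: 08:50–15:19 = 6 h 29 min; less 60 min break → 5 h 29 min
Sat: 10:38–15:16 = 4 h 38 min; less 75 min break → 3 h 23 min
Sun: 08:24–17:31 = 9 h 7 min; less 10 min break → 8 h 57 min
Total: 7 h 7 min + 10 h 48 min + 10 h 24 min + 5 h 29 min + 3 h 23 min + 8 h 57 min = 46 h 8 min.

46 h 8 min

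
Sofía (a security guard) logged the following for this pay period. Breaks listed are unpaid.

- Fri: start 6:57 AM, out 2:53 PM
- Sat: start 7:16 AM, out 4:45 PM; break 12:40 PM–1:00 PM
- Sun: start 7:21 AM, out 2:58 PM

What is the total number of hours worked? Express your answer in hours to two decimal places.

Fri: 6:57 AM–2:53 PM = 7 h 56 min
Sat: 7:16 AM–4:45 PM = 9 h 29 min; less 20 min break → 9 h 9 min
Sun: 7:21 AM–2:58 PM = 7 h 37 min
Total: 7 h 56 min + 9 h 9 min + 7 h 37 min = 24 h 42 min.

24.70 hours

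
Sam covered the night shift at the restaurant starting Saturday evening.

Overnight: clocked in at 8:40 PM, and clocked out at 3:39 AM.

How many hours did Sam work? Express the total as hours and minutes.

6 h 59 min

Overnight: 8:40 PM → midnight = 3 h 20 min; midnight → 3:39 AM = 3 h 39 min; span 6 h 59 min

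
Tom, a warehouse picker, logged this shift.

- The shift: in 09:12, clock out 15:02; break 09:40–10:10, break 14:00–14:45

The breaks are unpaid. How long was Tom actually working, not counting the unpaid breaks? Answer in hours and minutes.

The shift: 09:12–15:02 = 5 h 50 min; less 75 min break → 4 h 35 min

4 h 35 min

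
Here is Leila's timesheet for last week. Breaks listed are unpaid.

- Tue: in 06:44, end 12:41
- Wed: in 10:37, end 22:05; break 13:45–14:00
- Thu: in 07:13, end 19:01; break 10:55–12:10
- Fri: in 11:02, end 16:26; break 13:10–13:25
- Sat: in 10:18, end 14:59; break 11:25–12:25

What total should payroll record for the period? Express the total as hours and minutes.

Tue: 06:44–12:41 = 5 h 57 min
Wed: 10:37–22:05 = 11 h 28 min; less 15 min break → 11 h 13 min
Thu: 07:13–19:01 = 11 h 48 min; less 75 min break → 10 h 33 min
Fri: 11:02–16:26 = 5 h 24 min; less 15 min break → 5 h 9 min
Sat: 10:18–14:59 = 4 h 41 min; less 60 min break → 3 h 41 min
Total: 5 h 57 min + 11 h 13 min + 10 h 33 min + 5 h 9 min + 3 h 41 min = 36 h 33 min.

36 h 33 min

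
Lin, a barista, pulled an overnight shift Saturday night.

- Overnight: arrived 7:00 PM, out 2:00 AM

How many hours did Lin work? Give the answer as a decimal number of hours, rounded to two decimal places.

Overnight: 7:00 PM → midnight = 5 h 0 min; midnight → 2:00 AM = 2 h 0 min; span 7 h 0 min

7.00 hours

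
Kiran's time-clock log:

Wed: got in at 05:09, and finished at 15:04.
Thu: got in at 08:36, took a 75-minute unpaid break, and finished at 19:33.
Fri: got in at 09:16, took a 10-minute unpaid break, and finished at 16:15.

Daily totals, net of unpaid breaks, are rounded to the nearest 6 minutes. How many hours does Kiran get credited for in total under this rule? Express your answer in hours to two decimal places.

26.40 hours

Wed: 05:09–15:04 = 9 h 55 min → rounds to 9 h 54 min
Thu: 08:36–19:33 = 10 h 57 min − 75 min = 9 h 42 min → rounds to 9 h 42 min
Fri: 09:16–16:15 = 6 h 59 min − 10 min = 6 h 49 min → rounds to 6 h 48 min
Total credited: 26 h 24 min.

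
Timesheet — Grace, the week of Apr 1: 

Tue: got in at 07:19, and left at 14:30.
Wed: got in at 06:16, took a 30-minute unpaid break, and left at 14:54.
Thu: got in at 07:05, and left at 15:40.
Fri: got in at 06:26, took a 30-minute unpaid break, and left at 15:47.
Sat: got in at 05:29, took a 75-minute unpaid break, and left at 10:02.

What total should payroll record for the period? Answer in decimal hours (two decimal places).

Tue: 07:19–14:30 = 7 h 11 min
Wed: 06:16–14:54 = 8 h 38 min; less 30 min break → 8 h 8 min
Thu: 07:05–15:40 = 8 h 35 min
Fri: 06:26–15:47 = 9 h 21 min; less 30 min break → 8 h 51 min
Sat: 05:29–10:02 = 4 h 33 min; less 75 min break → 3 h 18 min
Total: 7 h 11 min + 8 h 8 min + 8 h 35 min + 8 h 51 min + 3 h 18 min = 36 h 3 min.

36.05 hours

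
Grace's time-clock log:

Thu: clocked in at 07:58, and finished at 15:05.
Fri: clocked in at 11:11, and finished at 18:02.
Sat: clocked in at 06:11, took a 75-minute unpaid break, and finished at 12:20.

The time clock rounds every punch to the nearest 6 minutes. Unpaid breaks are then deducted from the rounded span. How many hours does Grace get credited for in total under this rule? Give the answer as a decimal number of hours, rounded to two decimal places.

18.75 hours

Thu: in 07:58→08:00, out 15:05→15:06; 7 h 6 min
Fri: in 11:11→11:12, out 18:02→18:00; 6 h 48 min
Sat: in 06:11→06:12, out 12:20→12:18; 6 h 6 min − 75 min = 4 h 51 min
Total credited: 18 h 45 min.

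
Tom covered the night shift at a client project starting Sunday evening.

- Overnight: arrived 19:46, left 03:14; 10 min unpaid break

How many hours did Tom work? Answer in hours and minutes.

Overnight: 19:46 → midnight = 4 h 14 min; midnight → 03:14 = 3 h 14 min; span 7 h 28 min; less 10 min break → 7 h 18 min

7 h 18 min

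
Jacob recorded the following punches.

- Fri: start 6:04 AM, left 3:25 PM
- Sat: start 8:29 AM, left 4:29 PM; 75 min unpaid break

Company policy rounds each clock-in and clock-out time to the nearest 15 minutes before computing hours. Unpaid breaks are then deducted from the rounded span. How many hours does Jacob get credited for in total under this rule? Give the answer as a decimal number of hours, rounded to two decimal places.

16.25 hours

Fri: in 6:04 AM→6:00 AM, out 3:25 PM→3:30 PM; 9 h 30 min
Sat: in 8:29 AM→8:30 AM, out 4:29 PM→4:30 PM; 8 h 0 min − 75 min = 6 h 45 min
Total credited: 16 h 15 min.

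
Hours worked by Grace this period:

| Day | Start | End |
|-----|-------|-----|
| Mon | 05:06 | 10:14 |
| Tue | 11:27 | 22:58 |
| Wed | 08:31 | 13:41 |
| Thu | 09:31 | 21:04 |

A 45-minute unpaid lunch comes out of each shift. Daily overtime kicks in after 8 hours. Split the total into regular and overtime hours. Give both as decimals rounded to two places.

Regular 24.80 hours, overtime 5.57 hours

Mon: 05:06–10:14 = 5 h 8 min; less 45 min break → 4 h 23 min
Tue: 11:27–22:58 = 11 h 31 min; less 45 min break → 10 h 46 min
Wed: 08:31–13:41 = 5 h 10 min; less 45 min break → 4 h 25 min
Thu: 09:31–21:04 = 11 h 33 min; less 45 min break → 10 h 48 min
Mon reg 4 h 23 min / OT 0 h 0 min; Tue reg 8 h 0 min / OT 2 h 46 min; Wed reg 4 h 25 min / OT 0 h 0 min; Thu reg 8 h 0 min / OT 2 h 48 min.
Totals: regular 24 h 48 min, overtime 5 h 34 min.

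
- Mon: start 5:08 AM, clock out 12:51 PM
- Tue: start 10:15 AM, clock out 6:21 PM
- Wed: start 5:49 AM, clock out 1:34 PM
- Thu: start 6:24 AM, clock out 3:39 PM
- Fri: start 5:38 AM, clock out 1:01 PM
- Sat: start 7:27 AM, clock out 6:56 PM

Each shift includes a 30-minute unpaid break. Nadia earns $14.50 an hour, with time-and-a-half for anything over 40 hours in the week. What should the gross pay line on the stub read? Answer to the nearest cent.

Mon: 5:08 AM–12:51 PM = 7 h 43 min; less 30 min break → 7 h 13 min
Tue: 10:15 AM–6:21 PM = 8 h 6 min; less 30 min break → 7 h 36 min
Wed: 5:49 AM–1:34 PM = 7 h 45 min; less 30 min break → 7 h 15 min
Thu: 6:24 AM–3:39 PM = 9 h 15 min; less 30 min break → 8 h 45 min
Fri: 5:38 AM–1:01 PM = 7 h 23 min; less 30 min break → 6 h 53 min
Sat: 7:27 AM–6:56 PM = 11 h 29 min; less 30 min break → 10 h 59 min
Total worked: 48 h 41 min = 2921 min.
Regular 40 h 0 min = 2400 min at $14.50/h; overtime 8 h 41 min = 521 min at $21.75/h.
Pay = (2400 × $14.50 + 521 × $21.75) ÷ 60 = $768.86.

$768.86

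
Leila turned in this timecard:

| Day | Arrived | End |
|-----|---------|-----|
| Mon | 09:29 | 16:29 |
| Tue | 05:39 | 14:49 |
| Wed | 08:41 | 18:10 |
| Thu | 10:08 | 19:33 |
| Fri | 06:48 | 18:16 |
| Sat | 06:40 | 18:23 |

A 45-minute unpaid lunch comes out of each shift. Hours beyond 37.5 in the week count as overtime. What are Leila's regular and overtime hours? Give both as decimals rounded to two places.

Regular 37.50 hours, overtime 16.25 hours

Mon: 09:29–16:29 = 7 h 0 min; less 45 min break → 6 h 15 min
Tue: 05:39–14:49 = 9 h 10 min; less 45 min break → 8 h 25 min
Wed: 08:41–18:10 = 9 h 29 min; less 45 min break → 8 h 44 min
Thu: 10:08–19:33 = 9 h 25 min; less 45 min break → 8 h 40 min
Fri: 06:48–18:16 = 11 h 28 min; less 45 min break → 10 h 43 min
Sat: 06:40–18:23 = 11 h 43 min; less 45 min break → 10 h 58 min
Total worked: 53 h 45 min = 53.75 h.
Threshold 37.5 h → overtime 16 h 15 min, regular 37 h 30 min.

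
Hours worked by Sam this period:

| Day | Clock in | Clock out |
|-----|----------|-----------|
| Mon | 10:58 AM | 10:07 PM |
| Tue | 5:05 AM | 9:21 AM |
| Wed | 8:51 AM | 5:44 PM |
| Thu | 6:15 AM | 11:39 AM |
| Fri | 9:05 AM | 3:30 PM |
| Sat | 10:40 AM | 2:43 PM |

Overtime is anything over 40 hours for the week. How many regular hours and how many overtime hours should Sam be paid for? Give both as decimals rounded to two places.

Regular 40.00 hours, overtime 0.17 hours

Mon: 10:58 AM–10:07 PM = 11 h 9 min
Tue: 5:05 AM–9:21 AM = 4 h 16 min
Wed: 8:51 AM–5:44 PM = 8 h 53 min
Thu: 6:15 AM–11:39 AM = 5 h 24 min
Fri: 9:05 AM–3:30 PM = 6 h 25 min
Sat: 10:40 AM–2:43 PM = 4 h 3 min
Total worked: 40 h 10 min = 40.17 h.
Threshold 40 h → overtime 0 h 10 min, regular 40 h 0 min.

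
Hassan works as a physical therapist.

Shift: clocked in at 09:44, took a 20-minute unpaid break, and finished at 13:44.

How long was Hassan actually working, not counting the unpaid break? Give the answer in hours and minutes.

3 h 40 min

Shift: 09:44–13:44 = 4 h 0 min; less 20 min break → 3 h 40 min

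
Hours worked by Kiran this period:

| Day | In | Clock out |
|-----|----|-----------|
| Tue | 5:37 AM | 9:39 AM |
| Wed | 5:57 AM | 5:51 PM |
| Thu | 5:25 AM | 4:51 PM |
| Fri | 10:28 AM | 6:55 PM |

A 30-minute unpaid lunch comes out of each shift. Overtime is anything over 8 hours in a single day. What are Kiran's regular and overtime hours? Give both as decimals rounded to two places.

Regular 27.48 hours, overtime 6.33 hours

Tue: 5:37 AM–9:39 AM = 4 h 2 min; less 30 min break → 3 h 32 min
Wed: 5:57 AM–5:51 PM = 11 h 54 min; less 30 min break → 11 h 24 min
Thu: 5:25 AM–4:51 PM = 11 h 26 min; less 30 min break → 10 h 56 min
Fri: 10:28 AM–6:55 PM = 8 h 27 min; less 30 min break → 7 h 57 min
Tue reg 3 h 32 min / OT 0 h 0 min; Wed reg 8 h 0 min / OT 3 h 24 min; Thu reg 8 h 0 min / OT 2 h 56 min; Fri reg 7 h 57 min / OT 0 h 0 min.
Totals: regular 27 h 29 min, overtime 6 h 20 min.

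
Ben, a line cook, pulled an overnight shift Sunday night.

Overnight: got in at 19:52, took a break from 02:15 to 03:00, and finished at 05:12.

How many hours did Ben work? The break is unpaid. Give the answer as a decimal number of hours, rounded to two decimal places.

8.58 hours

Overnight: 19:52 → midnight = 4 h 8 min; midnight → 05:12 = 5 h 12 min; span 9 h 20 min; less 45 min break → 8 h 35 min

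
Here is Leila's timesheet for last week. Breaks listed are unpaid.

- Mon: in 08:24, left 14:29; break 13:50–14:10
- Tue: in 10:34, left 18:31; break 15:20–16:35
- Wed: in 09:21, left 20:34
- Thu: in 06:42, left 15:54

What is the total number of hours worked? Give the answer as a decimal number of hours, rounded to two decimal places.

Mon: 08:24–14:29 = 6 h 5 min; less 20 min break → 5 h 45 min
Tue: 10:34–18:31 = 7 h 57 min; less 75 min break → 6 h 42 min
Wed: 09:21–20:34 = 11 h 13 min
Thu: 06:42–15:54 = 9 h 12 min
Total: 5 h 45 min + 6 h 42 min + 11 h 13 min + 9 h 12 min = 32 h 52 min.

32.87 hours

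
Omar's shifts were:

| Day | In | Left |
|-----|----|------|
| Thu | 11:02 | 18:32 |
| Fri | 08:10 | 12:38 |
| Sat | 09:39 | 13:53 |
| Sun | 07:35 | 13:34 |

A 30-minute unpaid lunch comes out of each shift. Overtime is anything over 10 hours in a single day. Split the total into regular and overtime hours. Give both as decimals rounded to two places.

Regular 20.18 hours, overtime 0.00 hours

Thu: 11:02–18:32 = 7 h 30 min; less 30 min break → 7 h 0 min
Fri: 08:10–12:38 = 4 h 28 min; less 30 min break → 3 h 58 min
Sat: 09:39–13:53 = 4 h 14 min; less 30 min break → 3 h 44 min
Sun: 07:35–13:34 = 5 h 59 min; less 30 min break → 5 h 29 min
Thu reg 7 h 0 min / OT 0 h 0 min; Fri reg 3 h 58 min / OT 0 h 0 min; Sat reg 3 h 44 min / OT 0 h 0 min; Sun reg 5 h 29 min / OT 0 h 0 min.
Totals: regular 20 h 11 min, overtime 0 h 0 min.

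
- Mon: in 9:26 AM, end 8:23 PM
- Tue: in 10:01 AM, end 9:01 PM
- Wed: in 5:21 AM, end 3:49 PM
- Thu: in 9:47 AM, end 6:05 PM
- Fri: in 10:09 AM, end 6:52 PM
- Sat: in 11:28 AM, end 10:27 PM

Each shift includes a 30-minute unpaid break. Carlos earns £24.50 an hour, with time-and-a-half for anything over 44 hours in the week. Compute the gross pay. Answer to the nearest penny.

£1571.06

Mon: 9:26 AM–8:23 PM = 10 h 57 min; less 30 min break → 10 h 27 min
Tue: 10:01 AM–9:01 PM = 11 h 0 min; less 30 min break → 10 h 30 min
Wed: 5:21 AM–3:49 PM = 10 h 28 min; less 30 min break → 9 h 58 min
Thu: 9:47 AM–6:05 PM = 8 h 18 min; less 30 min break → 7 h 48 min
Fri: 10:09 AM–6:52 PM = 8 h 43 min; less 30 min break → 8 h 13 min
Sat: 11:28 AM–10:27 PM = 10 h 59 min; less 30 min break → 10 h 29 min
Total worked: 57 h 25 min = 3445 min.
Regular 44 h 0 min = 2640 min at £24.50/h; overtime 13 h 25 min = 805 min at £36.75/h.
Pay = (2640 × £24.50 + 805 × £36.75) ÷ 60 = £1571.06.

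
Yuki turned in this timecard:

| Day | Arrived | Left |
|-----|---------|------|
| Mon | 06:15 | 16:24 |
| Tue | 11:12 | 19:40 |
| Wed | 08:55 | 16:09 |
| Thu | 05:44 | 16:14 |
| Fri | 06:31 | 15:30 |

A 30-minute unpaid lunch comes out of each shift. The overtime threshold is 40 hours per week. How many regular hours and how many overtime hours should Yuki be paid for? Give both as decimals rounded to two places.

Regular 40.00 hours, overtime 2.83 hours

Mon: 06:15–16:24 = 10 h 9 min; less 30 min break → 9 h 39 min
Tue: 11:12–19:40 = 8 h 28 min; less 30 min break → 7 h 58 min
Wed: 08:55–16:09 = 7 h 14 min; less 30 min break → 6 h 44 min
Thu: 05:44–16:14 = 10 h 30 min; less 30 min break → 10 h 0 min
Fri: 06:31–15:30 = 8 h 59 min; less 30 min break → 8 h 29 min
Total worked: 42 h 50 min = 42.83 h.
Threshold 40 h → overtime 2 h 50 min, regular 40 h 0 min.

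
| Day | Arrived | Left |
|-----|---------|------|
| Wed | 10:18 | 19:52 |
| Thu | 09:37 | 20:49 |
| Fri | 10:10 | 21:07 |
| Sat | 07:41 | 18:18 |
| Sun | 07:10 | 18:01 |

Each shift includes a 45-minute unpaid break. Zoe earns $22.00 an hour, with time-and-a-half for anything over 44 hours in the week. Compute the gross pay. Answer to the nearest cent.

Wed: 10:18–19:52 = 9 h 34 min; less 45 min break → 8 h 49 min
Thu: 09:37–20:49 = 11 h 12 min; less 45 min break → 10 h 27 min
Fri: 10:10–21:07 = 10 h 57 min; less 45 min break → 10 h 12 min
Sat: 07:41–18:18 = 10 h 37 min; less 45 min break → 9 h 52 min
Sun: 07:10–18:01 = 10 h 51 min; less 45 min break → 10 h 6 min
Total worked: 49 h 26 min = 2966 min.
Regular 44 h 0 min = 2640 min at $22.00/h; overtime 5 h 26 min = 326 min at $33.00/h.
Pay = (2640 × $22.00 + 326 × $33.00) ÷ 60 = $1147.30.

$1147.30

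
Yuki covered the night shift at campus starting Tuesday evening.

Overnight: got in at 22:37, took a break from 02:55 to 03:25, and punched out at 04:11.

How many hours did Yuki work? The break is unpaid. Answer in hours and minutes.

Overnight: 22:37 → midnight = 1 h 23 min; midnight → 04:11 = 4 h 11 min; span 5 h 34 min; less 30 min break → 5 h 4 min

5 h 4 min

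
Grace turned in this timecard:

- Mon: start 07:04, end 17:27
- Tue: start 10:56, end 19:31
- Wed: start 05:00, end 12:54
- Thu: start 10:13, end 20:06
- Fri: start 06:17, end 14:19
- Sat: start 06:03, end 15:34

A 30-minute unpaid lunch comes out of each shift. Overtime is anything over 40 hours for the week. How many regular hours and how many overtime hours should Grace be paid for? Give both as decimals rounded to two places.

Mon: 07:04–17:27 = 10 h 23 min; less 30 min break → 9 h 53 min
Tue: 10:56–19:31 = 8 h 35 min; less 30 min break → 8 h 5 min
Wed: 05:00–12:54 = 7 h 54 min; less 30 min break → 7 h 24 min
Thu: 10:13–20:06 = 9 h 53 min; less 30 min break → 9 h 23 min
Fri: 06:17–14:19 = 8 h 2 min; less 30 min break → 7 h 32 min
Sat: 06:03–15:34 = 9 h 31 min; less 30 min break → 9 h 1 min
Total worked: 51 h 18 min = 51.30 h.
Threshold 40 h → overtime 11 h 18 min, regular 40 h 0 min.

Regular 40.00 hours, overtime 11.30 hours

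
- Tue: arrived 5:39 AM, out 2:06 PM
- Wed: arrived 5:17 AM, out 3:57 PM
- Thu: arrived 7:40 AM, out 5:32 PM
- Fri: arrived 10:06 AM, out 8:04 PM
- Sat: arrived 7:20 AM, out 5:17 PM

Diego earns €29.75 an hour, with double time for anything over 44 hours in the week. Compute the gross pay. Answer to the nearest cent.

Tue: 5:39 AM–2:06 PM = 8 h 27 min
Wed: 5:17 AM–3:57 PM = 10 h 40 min
Thu: 7:40 AM–5:32 PM = 9 h 52 min
Fri: 10:06 AM–8:04 PM = 9 h 58 min
Sat: 7:20 AM–5:17 PM = 9 h 57 min
Total worked: 48 h 54 min = 2934 min.
Regular 44 h 0 min = 2640 min at €29.75/h; overtime 4 h 54 min = 294 min at €59.50/h.
Pay = (2640 × €29.75 + 294 × €59.50) ÷ 60 = €1600.55.

€1600.55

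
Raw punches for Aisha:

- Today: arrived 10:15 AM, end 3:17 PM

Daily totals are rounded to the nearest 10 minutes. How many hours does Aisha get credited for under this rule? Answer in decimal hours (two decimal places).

Today: 10:15 AM–3:17 PM = 5 h 2 min → rounds to 5 h 0 min

5.00 hours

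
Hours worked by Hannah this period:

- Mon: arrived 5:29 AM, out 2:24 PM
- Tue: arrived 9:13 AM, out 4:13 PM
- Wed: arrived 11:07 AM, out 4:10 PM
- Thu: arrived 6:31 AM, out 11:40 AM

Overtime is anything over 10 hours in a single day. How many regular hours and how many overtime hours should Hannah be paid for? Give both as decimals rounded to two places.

Mon: 5:29 AM–2:24 PM = 8 h 55 min
Tue: 9:13 AM–4:13 PM = 7 h 0 min
Wed: 11:07 AM–4:10 PM = 5 h 3 min
Thu: 6:31 AM–11:40 AM = 5 h 9 min
Mon reg 8 h 55 min / OT 0 h 0 min; Tue reg 7 h 0 min / OT 0 h 0 min; Wed reg 5 h 3 min / OT 0 h 0 min; Thu reg 5 h 9 min / OT 0 h 0 min.
Totals: regular 26 h 7 min, overtime 0 h 0 min.

Regular 26.12 hours, overtime 0.00 hours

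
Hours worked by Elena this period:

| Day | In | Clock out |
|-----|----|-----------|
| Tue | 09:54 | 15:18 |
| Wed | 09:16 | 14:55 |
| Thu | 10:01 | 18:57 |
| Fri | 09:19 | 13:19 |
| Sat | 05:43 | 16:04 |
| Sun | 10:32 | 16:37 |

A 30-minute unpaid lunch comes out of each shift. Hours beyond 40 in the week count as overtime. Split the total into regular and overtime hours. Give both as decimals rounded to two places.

Tue: 09:54–15:18 = 5 h 24 min; less 30 min break → 4 h 54 min
Wed: 09:16–14:55 = 5 h 39 min; less 30 min break → 5 h 9 min
Thu: 10:01–18:57 = 8 h 56 min; less 30 min break → 8 h 26 min
Fri: 09:19–13:19 = 4 h 0 min; less 30 min break → 3 h 30 min
Sat: 05:43–16:04 = 10 h 21 min; less 30 min break → 9 h 51 min
Sun: 10:32–16:37 = 6 h 5 min; less 30 min break → 5 h 35 min
Total worked: 37 h 25 min = 37.42 h.
Threshold 40 h → overtime 0 h 0 min, regular 37 h 25 min.

Regular 37.42 hours, overtime 0.00 hours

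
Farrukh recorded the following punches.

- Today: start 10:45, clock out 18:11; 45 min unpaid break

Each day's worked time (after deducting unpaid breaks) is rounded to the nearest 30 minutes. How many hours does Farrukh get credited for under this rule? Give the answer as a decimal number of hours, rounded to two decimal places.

Today: 10:45–18:11 = 7 h 26 min − 45 min = 6 h 41 min → rounds to 6 h 30 min

6.50 hours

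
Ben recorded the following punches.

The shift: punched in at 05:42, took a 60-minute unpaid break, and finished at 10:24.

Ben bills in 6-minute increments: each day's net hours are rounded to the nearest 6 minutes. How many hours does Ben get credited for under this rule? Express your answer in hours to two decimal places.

The shift: 05:42–10:24 = 4 h 42 min − 60 min = 3 h 42 min → rounds to 3 h 42 min

3.70 hours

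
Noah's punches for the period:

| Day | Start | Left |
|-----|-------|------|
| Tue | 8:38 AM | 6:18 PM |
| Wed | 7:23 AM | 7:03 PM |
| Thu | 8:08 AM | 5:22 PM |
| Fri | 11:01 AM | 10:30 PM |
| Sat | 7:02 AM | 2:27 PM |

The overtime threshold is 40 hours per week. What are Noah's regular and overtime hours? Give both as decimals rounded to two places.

Regular 40.00 hours, overtime 9.47 hours

Tue: 8:38 AM–6:18 PM = 9 h 40 min
Wed: 7:23 AM–7:03 PM = 11 h 40 min
Thu: 8:08 AM–5:22 PM = 9 h 14 min
Fri: 11:01 AM–10:30 PM = 11 h 29 min
Sat: 7:02 AM–2:27 PM = 7 h 25 min
Total worked: 49 h 28 min = 49.47 h.
Threshold 40 h → overtime 9 h 28 min, regular 40 h 0 min.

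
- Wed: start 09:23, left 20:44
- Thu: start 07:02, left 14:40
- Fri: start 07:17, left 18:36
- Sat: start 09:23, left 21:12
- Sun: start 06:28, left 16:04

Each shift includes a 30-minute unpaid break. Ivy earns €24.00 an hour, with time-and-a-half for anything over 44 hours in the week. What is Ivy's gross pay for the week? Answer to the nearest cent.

Wed: 09:23–20:44 = 11 h 21 min; less 30 min break → 10 h 51 min
Thu: 07:02–14:40 = 7 h 38 min; less 30 min break → 7 h 8 min
Fri: 07:17–18:36 = 11 h 19 min; less 30 min break → 10 h 49 min
Sat: 09:23–21:12 = 11 h 49 min; less 30 min break → 11 h 19 min
Sun: 06:28–16:04 = 9 h 36 min; less 30 min break → 9 h 6 min
Total worked: 49 h 13 min = 2953 min.
Regular 44 h 0 min = 2640 min at €24.00/h; overtime 5 h 13 min = 313 min at €36.00/h.
Pay = (2640 × €24.00 + 313 × €36.00) ÷ 60 = €1243.80.

€1243.80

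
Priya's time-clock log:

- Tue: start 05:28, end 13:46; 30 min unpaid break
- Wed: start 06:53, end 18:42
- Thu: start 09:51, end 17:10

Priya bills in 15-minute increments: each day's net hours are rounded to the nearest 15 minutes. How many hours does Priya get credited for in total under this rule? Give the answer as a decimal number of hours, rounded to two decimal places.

26.75 hours

Tue: 05:28–13:46 = 8 h 18 min − 30 min = 7 h 48 min → rounds to 7 h 45 min
Wed: 06:53–18:42 = 11 h 49 min → rounds to 11 h 45 min
Thu: 09:51–17:10 = 7 h 19 min → rounds to 7 h 15 min
Total credited: 26 h 45 min.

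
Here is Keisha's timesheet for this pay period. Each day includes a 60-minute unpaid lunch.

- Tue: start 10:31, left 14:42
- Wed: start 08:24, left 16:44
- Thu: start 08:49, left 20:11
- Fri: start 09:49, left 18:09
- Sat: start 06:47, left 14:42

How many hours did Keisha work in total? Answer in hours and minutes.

Tue: 10:31–14:42 = 4 h 11 min; less 60 min break → 3 h 11 min
Wed: 08:24–16:44 = 8 h 20 min; less 60 min break → 7 h 20 min
Thu: 08:49–20:11 = 11 h 22 min; less 60 min break → 10 h 22 min
Fri: 09:49–18:09 = 8 h 20 min; less 60 min break → 7 h 20 min
Sat: 06:47–14:42 = 7 h 55 min; less 60 min break → 6 h 55 min
Total: 3 h 11 min + 7 h 20 min + 10 h 22 min + 7 h 20 min + 6 h 55 min = 35 h 8 min.

35 h 8 min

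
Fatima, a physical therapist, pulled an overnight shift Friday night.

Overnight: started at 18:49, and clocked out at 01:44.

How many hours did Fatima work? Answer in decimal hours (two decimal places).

Overnight: 18:49 → midnight = 5 h 11 min; midnight → 01:44 = 1 h 44 min; span 6 h 55 min

6.92 hours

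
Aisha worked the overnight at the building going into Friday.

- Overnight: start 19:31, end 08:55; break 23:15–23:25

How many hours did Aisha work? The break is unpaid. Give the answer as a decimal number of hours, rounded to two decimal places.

13.23 hours

Overnight: 19:31 → midnight = 4 h 29 min; midnight → 08:55 = 8 h 55 min; span 13 h 24 min; less 10 min break → 13 h 14 min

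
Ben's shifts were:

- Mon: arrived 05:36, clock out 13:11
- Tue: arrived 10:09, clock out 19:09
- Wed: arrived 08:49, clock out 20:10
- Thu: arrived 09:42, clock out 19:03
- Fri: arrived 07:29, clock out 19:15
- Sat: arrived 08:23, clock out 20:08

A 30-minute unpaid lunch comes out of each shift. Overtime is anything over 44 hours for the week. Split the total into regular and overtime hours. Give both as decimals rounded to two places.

Mon: 05:36–13:11 = 7 h 35 min; less 30 min break → 7 h 5 min
Tue: 10:09–19:09 = 9 h 0 min; less 30 min break → 8 h 30 min
Wed: 08:49–20:10 = 11 h 21 min; less 30 min break → 10 h 51 min
Thu: 09:42–19:03 = 9 h 21 min; less 30 min break → 8 h 51 min
Fri: 07:29–19:15 = 11 h 46 min; less 30 min break → 11 h 16 min
Sat: 08:23–20:08 = 11 h 45 min; less 30 min break → 11 h 15 min
Total worked: 57 h 48 min = 57.80 h.
Threshold 44 h → overtime 13 h 48 min, regular 44 h 0 min.

Regular 44.00 hours, overtime 13.80 hours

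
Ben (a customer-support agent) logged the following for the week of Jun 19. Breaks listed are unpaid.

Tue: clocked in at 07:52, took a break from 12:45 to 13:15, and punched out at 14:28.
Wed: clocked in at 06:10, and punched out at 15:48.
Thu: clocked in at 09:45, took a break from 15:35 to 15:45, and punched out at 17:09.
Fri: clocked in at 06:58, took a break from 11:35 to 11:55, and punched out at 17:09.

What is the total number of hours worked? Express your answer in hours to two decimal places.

Tue: 07:52–14:28 = 6 h 36 min; less 30 min break → 6 h 6 min
Wed: 06:10–15:48 = 9 h 38 min
Thu: 09:45–17:09 = 7 h 24 min; less 10 min break → 7 h 14 min
Fri: 06:58–17:09 = 10 h 11 min; less 20 min break → 9 h 51 min
Total: 6 h 6 min + 9 h 38 min + 7 h 14 min + 9 h 51 min = 32 h 49 min.

32.82 hours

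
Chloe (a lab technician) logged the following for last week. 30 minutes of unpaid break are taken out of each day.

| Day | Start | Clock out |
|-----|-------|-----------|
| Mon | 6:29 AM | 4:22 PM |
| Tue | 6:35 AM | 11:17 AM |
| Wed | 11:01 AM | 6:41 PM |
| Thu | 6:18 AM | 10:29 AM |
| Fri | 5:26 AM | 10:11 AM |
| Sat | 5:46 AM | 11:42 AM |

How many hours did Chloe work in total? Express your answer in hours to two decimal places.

34.12 hours

Mon: 6:29 AM–4:22 PM = 9 h 53 min; less 30 min break → 9 h 23 min
Tue: 6:35 AM–11:17 AM = 4 h 42 min; less 30 min break → 4 h 12 min
Wed: 11:01 AM–6:41 PM = 7 h 40 min; less 30 min break → 7 h 10 min
Thu: 6:18 AM–10:29 AM = 4 h 11 min; less 30 min break → 3 h 41 min
Fri: 5:26 AM–10:11 AM = 4 h 45 min; less 30 min break → 4 h 15 min
Sat: 5:46 AM–11:42 AM = 5 h 56 min; less 30 min break → 5 h 26 min
Total: 9 h 23 min + 4 h 12 min + 7 h 10 min + 3 h 41 min + 4 h 15 min + 5 h 26 min = 34 h 7 min.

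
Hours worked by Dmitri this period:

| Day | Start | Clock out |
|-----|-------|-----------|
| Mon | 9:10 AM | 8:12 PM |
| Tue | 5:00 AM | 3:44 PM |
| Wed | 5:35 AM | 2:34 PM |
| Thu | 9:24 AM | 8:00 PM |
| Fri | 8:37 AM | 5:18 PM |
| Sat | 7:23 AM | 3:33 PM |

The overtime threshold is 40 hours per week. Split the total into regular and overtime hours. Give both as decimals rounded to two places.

Regular 40.00 hours, overtime 18.20 hours

Mon: 9:10 AM–8:12 PM = 11 h 2 min
Tue: 5:00 AM–3:44 PM = 10 h 44 min
Wed: 5:35 AM–2:34 PM = 8 h 59 min
Thu: 9:24 AM–8:00 PM = 10 h 36 min
Fri: 8:37 AM–5:18 PM = 8 h 41 min
Sat: 7:23 AM–3:33 PM = 8 h 10 min
Total worked: 58 h 12 min = 58.20 h.
Threshold 40 h → overtime 18 h 12 min, regular 40 h 0 min.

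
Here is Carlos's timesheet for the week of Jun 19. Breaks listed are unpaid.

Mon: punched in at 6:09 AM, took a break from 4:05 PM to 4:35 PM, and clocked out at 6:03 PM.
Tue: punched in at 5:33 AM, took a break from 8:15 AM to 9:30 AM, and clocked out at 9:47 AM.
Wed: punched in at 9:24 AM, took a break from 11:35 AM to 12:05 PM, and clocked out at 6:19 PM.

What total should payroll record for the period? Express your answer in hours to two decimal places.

Mon: 6:09 AM–6:03 PM = 11 h 54 min; less 30 min break → 11 h 24 min
Tue: 5:33 AM–9:47 AM = 4 h 14 min; less 75 min break → 2 h 59 min
Wed: 9:24 AM–6:19 PM = 8 h 55 min; less 30 min break → 8 h 25 min
Total: 11 h 24 min + 2 h 59 min + 8 h 25 min = 22 h 48 min.

22.80 hours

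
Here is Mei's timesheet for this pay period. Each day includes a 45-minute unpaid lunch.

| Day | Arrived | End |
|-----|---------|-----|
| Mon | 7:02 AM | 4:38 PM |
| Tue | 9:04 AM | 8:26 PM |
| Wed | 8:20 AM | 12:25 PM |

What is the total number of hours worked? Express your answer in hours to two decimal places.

Mon: 7:02 AM–4:38 PM = 9 h 36 min; less 45 min break → 8 h 51 min
Tue: 9:04 AM–8:26 PM = 11 h 22 min; less 45 min break → 10 h 37 min
Wed: 8:20 AM–12:25 PM = 4 h 5 min; less 45 min break → 3 h 20 min
Total: 8 h 51 min + 10 h 37 min + 3 h 20 min = 22 h 48 min.

22.80 hours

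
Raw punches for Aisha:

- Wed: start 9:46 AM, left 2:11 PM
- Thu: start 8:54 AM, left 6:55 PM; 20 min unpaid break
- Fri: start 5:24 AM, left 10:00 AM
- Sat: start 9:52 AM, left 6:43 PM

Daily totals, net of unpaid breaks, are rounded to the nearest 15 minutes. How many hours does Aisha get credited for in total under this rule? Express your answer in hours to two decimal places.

27.50 hours

Wed: 9:46 AM–2:11 PM = 4 h 25 min → rounds to 4 h 30 min
Thu: 8:54 AM–6:55 PM = 10 h 1 min − 20 min = 9 h 41 min → rounds to 9 h 45 min
Fri: 5:24 AM–10:00 AM = 4 h 36 min → rounds to 4 h 30 min
Sat: 9:52 AM–6:43 PM = 8 h 51 min → rounds to 8 h 45 min
Total credited: 27 h 30 min.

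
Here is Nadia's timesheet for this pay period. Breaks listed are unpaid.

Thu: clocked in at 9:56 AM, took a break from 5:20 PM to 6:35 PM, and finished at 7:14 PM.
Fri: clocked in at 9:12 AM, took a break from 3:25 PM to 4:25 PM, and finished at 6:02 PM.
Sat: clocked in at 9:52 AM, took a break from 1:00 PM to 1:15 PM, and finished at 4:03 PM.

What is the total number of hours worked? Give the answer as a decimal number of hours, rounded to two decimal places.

Thu: 9:56 AM–7:14 PM = 9 h 18 min; less 75 min break → 8 h 3 min
Fri: 9:12 AM–6:02 PM = 8 h 50 min; less 60 min break → 7 h 50 min
Sat: 9:52 AM–4:03 PM = 6 h 11 min; less 15 min break → 5 h 56 min
Total: 8 h 3 min + 7 h 50 min + 5 h 56 min = 21 h 49 min.

21.82 hours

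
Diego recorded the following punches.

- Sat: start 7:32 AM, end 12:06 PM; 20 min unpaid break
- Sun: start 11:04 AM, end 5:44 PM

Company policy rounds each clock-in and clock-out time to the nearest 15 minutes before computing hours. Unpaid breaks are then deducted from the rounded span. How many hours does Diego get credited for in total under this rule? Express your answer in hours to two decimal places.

10.92 hours

Sat: in 7:32 AM→7:30 AM, out 12:06 PM→12:00 PM; 4 h 30 min − 20 min = 4 h 10 min
Sun: in 11:04 AM→11:00 AM, out 5:44 PM→5:45 PM; 6 h 45 min
Total credited: 10 h 55 min.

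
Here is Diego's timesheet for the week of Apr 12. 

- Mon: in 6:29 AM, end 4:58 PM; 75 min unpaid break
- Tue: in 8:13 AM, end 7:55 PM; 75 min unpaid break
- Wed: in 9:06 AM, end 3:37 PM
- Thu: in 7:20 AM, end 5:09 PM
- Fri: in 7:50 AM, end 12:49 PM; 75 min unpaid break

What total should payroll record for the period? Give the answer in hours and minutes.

39 h 45 min

Mon: 6:29 AM–4:58 PM = 10 h 29 min; less 75 min break → 9 h 14 min
Tue: 8:13 AM–7:55 PM = 11 h 42 min; less 75 min break → 10 h 27 min
Wed: 9:06 AM–3:37 PM = 6 h 31 min
Thu: 7:20 AM–5:09 PM = 9 h 49 min
Fri: 7:50 AM–12:49 PM = 4 h 59 min; less 75 min break → 3 h 44 min
Total: 9 h 14 min + 10 h 27 min + 6 h 31 min + 9 h 49 min + 3 h 44 min = 39 h 45 min.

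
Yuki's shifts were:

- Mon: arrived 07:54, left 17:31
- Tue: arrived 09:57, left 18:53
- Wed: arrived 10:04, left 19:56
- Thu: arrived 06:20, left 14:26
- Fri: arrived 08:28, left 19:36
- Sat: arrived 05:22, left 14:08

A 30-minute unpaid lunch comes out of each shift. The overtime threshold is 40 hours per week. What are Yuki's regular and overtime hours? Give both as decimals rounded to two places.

Regular 40.00 hours, overtime 13.42 hours

Mon: 07:54–17:31 = 9 h 37 min; less 30 min break → 9 h 7 min
Tue: 09:57–18:53 = 8 h 56 min; less 30 min break → 8 h 26 min
Wed: 10:04–19:56 = 9 h 52 min; less 30 min break → 9 h 22 min
Thu: 06:20–14:26 = 8 h 6 min; less 30 min break → 7 h 36 min
Fri: 08:28–19:36 = 11 h 8 min; less 30 min break → 10 h 38 min
Sat: 05:22–14:08 = 8 h 46 min; less 30 min break → 8 h 16 min
Total worked: 53 h 25 min = 53.42 h.
Threshold 40 h → overtime 13 h 25 min, regular 40 h 0 min.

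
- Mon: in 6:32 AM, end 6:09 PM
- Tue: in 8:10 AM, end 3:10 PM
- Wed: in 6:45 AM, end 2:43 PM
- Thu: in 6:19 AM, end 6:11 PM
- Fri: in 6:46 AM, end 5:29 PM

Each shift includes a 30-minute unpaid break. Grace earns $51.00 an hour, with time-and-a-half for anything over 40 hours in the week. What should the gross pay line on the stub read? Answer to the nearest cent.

$2550.00

Mon: 6:32 AM–6:09 PM = 11 h 37 min; less 30 min break → 11 h 7 min
Tue: 8:10 AM–3:10 PM = 7 h 0 min; less 30 min break → 6 h 30 min
Wed: 6:45 AM–2:43 PM = 7 h 58 min; less 30 min break → 7 h 28 min
Thu: 6:19 AM–6:11 PM = 11 h 52 min; less 30 min break → 11 h 22 min
Fri: 6:46 AM–5:29 PM = 10 h 43 min; less 30 min break → 10 h 13 min
Total worked: 46 h 40 min = 2800 min.
Regular 40 h 0 min = 2400 min at $51.00/h; overtime 6 h 40 min = 400 min at $76.50/h.
Pay = (2400 × $51.00 + 400 × $76.50) ÷ 60 = $2550.00.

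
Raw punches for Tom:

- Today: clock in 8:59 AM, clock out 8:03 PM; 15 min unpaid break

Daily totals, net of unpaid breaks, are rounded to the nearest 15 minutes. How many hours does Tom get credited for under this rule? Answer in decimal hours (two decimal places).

Today: 8:59 AM–8:03 PM = 11 h 4 min − 15 min = 10 h 49 min → rounds to 10 h 45 min

10.75 hours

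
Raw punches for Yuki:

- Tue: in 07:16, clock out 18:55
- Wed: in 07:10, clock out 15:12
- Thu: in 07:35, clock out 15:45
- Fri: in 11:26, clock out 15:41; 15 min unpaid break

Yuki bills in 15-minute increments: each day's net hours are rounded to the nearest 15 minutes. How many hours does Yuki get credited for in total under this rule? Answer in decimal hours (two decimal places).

32.00 hours

Tue: 07:16–18:55 = 11 h 39 min → rounds to 11 h 45 min
Wed: 07:10–15:12 = 8 h 2 min → rounds to 8 h 0 min
Thu: 07:35–15:45 = 8 h 10 min → rounds to 8 h 15 min
Fri: 11:26–15:41 = 4 h 15 min − 15 min = 4 h 0 min → rounds to 4 h 0 min
Total credited: 32 h 0 min.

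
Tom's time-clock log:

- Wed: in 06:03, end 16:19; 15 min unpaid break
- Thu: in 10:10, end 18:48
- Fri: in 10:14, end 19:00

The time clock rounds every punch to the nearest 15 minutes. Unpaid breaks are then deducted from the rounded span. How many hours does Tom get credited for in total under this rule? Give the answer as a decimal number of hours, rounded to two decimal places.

27.25 hours

Wed: in 06:03→06:00, out 16:19→16:15; 10 h 15 min − 15 min = 10 h 0 min
Thu: in 10:10→10:15, out 18:48→18:45; 8 h 30 min
Fri: in 10:14→10:15, out 19:00→19:00; 8 h 45 min
Total credited: 27 h 15 min.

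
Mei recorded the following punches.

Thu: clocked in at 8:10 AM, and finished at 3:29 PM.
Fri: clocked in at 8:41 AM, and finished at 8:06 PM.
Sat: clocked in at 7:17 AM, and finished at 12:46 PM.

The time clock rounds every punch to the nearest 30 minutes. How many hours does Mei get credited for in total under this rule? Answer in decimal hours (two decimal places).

24.50 hours

Thu: in 8:10 AM→8:00 AM, out 3:29 PM→3:30 PM; 7 h 30 min
Fri: in 8:41 AM→8:30 AM, out 8:06 PM→8:00 PM; 11 h 30 min
Sat: in 7:17 AM→7:30 AM, out 12:46 PM→1:00 PM; 5 h 30 min
Total credited: 24 h 30 min.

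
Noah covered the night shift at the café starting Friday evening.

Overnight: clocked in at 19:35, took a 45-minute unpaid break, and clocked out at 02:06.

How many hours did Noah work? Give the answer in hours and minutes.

5 h 46 min

Overnight: 19:35 → midnight = 4 h 25 min; midnight → 02:06 = 2 h 6 min; span 6 h 31 min; less 45 min break → 5 h 46 min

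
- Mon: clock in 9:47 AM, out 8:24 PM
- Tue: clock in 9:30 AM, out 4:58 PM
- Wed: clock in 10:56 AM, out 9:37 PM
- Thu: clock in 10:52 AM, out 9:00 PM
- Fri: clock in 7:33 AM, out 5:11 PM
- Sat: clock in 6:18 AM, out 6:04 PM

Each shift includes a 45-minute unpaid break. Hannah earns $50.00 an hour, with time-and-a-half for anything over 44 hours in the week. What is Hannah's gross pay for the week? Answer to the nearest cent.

Mon: 9:47 AM–8:24 PM = 10 h 37 min; less 45 min break → 9 h 52 min
Tue: 9:30 AM–4:58 PM = 7 h 28 min; less 45 min break → 6 h 43 min
Wed: 10:56 AM–9:37 PM = 10 h 41 min; less 45 min break → 9 h 56 min
Thu: 10:52 AM–9:00 PM = 10 h 8 min; less 45 min break → 9 h 23 min
Fri: 7:33 AM–5:11 PM = 9 h 38 min; less 45 min break → 8 h 53 min
Sat: 6:18 AM–6:04 PM = 11 h 46 min; less 45 min break → 11 h 1 min
Total worked: 55 h 48 min = 3348 min.
Regular 44 h 0 min = 2640 min at $50.00/h; overtime 11 h 48 min = 708 min at $75.00/h.
Pay = (2640 × $50.00 + 708 × $75.00) ÷ 60 = $3085.00.

$3085.00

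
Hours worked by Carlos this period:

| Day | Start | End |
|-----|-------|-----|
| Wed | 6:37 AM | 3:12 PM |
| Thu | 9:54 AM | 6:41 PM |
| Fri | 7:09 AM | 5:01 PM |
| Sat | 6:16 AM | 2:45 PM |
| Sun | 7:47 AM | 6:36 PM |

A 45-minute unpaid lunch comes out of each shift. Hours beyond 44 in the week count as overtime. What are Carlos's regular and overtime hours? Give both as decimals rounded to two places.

Regular 42.78 hours, overtime 0.00 hours

Wed: 6:37 AM–3:12 PM = 8 h 35 min; less 45 min break → 7 h 50 min
Thu: 9:54 AM–6:41 PM = 8 h 47 min; less 45 min break → 8 h 2 min
Fri: 7:09 AM–5:01 PM = 9 h 52 min; less 45 min break → 9 h 7 min
Sat: 6:16 AM–2:45 PM = 8 h 29 min; less 45 min break → 7 h 44 min
Sun: 7:47 AM–6:36 PM = 10 h 49 min; less 45 min break → 10 h 4 min
Total worked: 42 h 47 min = 42.78 h.
Threshold 44 h → overtime 0 h 0 min, regular 42 h 47 min.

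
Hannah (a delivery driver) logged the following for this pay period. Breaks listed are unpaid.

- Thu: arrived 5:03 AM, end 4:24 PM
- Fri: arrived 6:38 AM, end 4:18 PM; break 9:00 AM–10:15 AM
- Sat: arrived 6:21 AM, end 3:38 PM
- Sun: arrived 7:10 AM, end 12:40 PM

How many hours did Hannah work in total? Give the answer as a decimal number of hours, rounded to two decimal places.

34.55 hours

Thu: 5:03 AM–4:24 PM = 11 h 21 min
Fri: 6:38 AM–4:18 PM = 9 h 40 min; less 75 min break → 8 h 25 min
Sat: 6:21 AM–3:38 PM = 9 h 17 min
Sun: 7:10 AM–12:40 PM = 5 h 30 min
Total: 11 h 21 min + 8 h 25 min + 9 h 17 min + 5 h 30 min = 34 h 33 min.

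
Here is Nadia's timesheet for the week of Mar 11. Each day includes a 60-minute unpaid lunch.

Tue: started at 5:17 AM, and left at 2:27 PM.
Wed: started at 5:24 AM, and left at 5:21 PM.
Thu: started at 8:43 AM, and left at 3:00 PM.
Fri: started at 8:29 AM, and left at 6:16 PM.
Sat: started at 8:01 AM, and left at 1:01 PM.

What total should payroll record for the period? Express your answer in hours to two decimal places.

Tue: 5:17 AM–2:27 PM = 9 h 10 min; less 60 min break → 8 h 10 min
Wed: 5:24 AM–5:21 PM = 11 h 57 min; less 60 min break → 10 h 57 min
Thu: 8:43 AM–3:00 PM = 6 h 17 min; less 60 min break → 5 h 17 min
Fri: 8:29 AM–6:16 PM = 9 h 47 min; less 60 min break → 8 h 47 min
Sat: 8:01 AM–1:01 PM = 5 h 0 min; less 60 min break → 4 h 0 min
Total: 8 h 10 min + 10 h 57 min + 5 h 17 min + 8 h 47 min + 4 h 0 min = 37 h 11 min.

37.18 hours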